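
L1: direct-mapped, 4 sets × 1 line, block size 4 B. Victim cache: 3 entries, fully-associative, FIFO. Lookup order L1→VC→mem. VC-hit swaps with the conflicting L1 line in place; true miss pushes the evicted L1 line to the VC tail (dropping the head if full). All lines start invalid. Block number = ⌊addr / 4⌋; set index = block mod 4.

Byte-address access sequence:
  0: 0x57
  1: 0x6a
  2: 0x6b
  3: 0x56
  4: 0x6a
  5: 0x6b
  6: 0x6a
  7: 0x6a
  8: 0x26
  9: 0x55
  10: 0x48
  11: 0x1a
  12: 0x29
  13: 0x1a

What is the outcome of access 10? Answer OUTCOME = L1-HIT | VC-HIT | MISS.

OUTCOME = MISS

  [0] addr=0x57 blk=21 s=1: MISS | VC []
  [1] addr=0x6a blk=26 s=2: MISS | VC []
  [2] addr=0x6b blk=26 s=2: L1-HIT | VC []
  [3] addr=0x56 blk=21 s=1: L1-HIT | VC []
  [4] addr=0x6a blk=26 s=2: L1-HIT | VC []
  [5] addr=0x6b blk=26 s=2: L1-HIT | VC []
  [6] addr=0x6a blk=26 s=2: L1-HIT | VC []
  [7] addr=0x6a blk=26 s=2: L1-HIT | VC []
  [8] addr=0x26 blk=9 s=1: MISS | VC [21]
  [9] addr=0x55 blk=21 s=1: VC-HIT | VC [9]
  [10] addr=0x48 blk=18 s=2: MISS | VC [9, 26]
  [11] addr=0x1a blk=6 s=2: MISS | VC [9, 26, 18]
  [12] addr=0x29 blk=10 s=2: MISS | VC [26, 18, 6]
  [13] addr=0x1a blk=6 s=2: VC-HIT | VC [26, 18, 10]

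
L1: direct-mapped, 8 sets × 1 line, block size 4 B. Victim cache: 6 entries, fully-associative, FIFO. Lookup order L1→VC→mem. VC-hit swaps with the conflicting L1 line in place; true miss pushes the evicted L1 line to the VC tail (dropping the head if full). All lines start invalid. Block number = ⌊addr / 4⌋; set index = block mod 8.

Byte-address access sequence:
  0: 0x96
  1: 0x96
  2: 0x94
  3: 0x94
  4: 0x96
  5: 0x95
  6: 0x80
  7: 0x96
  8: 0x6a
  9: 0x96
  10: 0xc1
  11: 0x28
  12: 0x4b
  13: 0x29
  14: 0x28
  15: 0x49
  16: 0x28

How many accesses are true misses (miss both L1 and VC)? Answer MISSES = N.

0: 0x96 (blk 37, set 5) → MISS  vc=[]
1: 0x96 (blk 37, set 5) → L1-HIT  vc=[]
2: 0x94 (blk 37, set 5) → L1-HIT  vc=[]
3: 0x94 (blk 37, set 5) → L1-HIT  vc=[]
4: 0x96 (blk 37, set 5) → L1-HIT  vc=[]
5: 0x95 (blk 37, set 5) → L1-HIT  vc=[]
6: 0x80 (blk 32, set 0) → MISS  vc=[]
7: 0x96 (blk 37, set 5) → L1-HIT  vc=[]
8: 0x6a (blk 26, set 2) → MISS  vc=[]
9: 0x96 (blk 37, set 5) → L1-HIT  vc=[]
10: 0xc1 (blk 48, set 0) → MISS  vc=[32]
11: 0x28 (blk 10, set 2) → MISS  vc=[32, 26]
12: 0x4b (blk 18, set 2) → MISS  vc=[32, 26, 10]
13: 0x29 (blk 10, set 2) → VC-HIT  vc=[32, 26, 18]
14: 0x28 (blk 10, set 2) → L1-HIT  vc=[32, 26, 18]
15: 0x49 (blk 18, set 2) → VC-HIT  vc=[32, 26, 10]
16: 0x28 (blk 10, set 2) → VC-HIT  vc=[32, 26, 18]

MISSES = 6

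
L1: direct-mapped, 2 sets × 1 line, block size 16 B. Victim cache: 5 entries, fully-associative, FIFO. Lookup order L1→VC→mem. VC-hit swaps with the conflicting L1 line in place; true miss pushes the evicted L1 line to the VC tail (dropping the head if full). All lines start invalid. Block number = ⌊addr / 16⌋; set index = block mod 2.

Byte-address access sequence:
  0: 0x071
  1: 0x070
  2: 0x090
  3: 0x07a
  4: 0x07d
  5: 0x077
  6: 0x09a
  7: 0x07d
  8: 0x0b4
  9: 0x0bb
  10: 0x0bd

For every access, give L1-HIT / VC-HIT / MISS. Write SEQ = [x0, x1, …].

SEQ = [MISS, L1-HIT, MISS, VC-HIT, L1-HIT, L1-HIT, VC-HIT, VC-HIT, MISS, L1-HIT, L1-HIT]

0: 0x71 (blk 7, set 1) → MISS  vc=[]
1: 0x70 (blk 7, set 1) → L1-HIT  vc=[]
2: 0x90 (blk 9, set 1) → MISS  vc=[7]
3: 0x7a (blk 7, set 1) → VC-HIT  vc=[9]
4: 0x7d (blk 7, set 1) → L1-HIT  vc=[9]
5: 0x77 (blk 7, set 1) → L1-HIT  vc=[9]
6: 0x9a (blk 9, set 1) → VC-HIT  vc=[7]
7: 0x7d (blk 7, set 1) → VC-HIT  vc=[9]
8: 0xb4 (blk 11, set 1) → MISS  vc=[9, 7]
9: 0xbb (blk 11, set 1) → L1-HIT  vc=[9, 7]
10: 0xbd (blk 11, set 1) → L1-HIT  vc=[9, 7]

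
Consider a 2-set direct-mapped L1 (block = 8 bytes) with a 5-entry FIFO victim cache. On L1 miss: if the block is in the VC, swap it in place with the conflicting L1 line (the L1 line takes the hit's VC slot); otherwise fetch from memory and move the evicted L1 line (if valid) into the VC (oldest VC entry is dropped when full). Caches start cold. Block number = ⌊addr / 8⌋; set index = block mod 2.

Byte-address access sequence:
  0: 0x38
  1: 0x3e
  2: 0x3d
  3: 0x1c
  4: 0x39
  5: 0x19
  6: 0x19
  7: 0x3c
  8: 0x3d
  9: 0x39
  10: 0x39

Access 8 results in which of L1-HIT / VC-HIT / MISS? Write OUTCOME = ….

OUTCOME = L1-HIT

#0 0x38→b7/s1 MISS; vc=[]
#1 0x3e→b7/s1 L1-HIT; vc=[]
#2 0x3d→b7/s1 L1-HIT; vc=[]
#3 0x1c→b3/s1 MISS; vc=[7]
#4 0x39→b7/s1 VC-HIT; vc=[3]
#5 0x19→b3/s1 VC-HIT; vc=[7]
#6 0x19→b3/s1 L1-HIT; vc=[7]
#7 0x3c→b7/s1 VC-HIT; vc=[3]
#8 0x3d→b7/s1 L1-HIT; vc=[3]
#9 0x39→b7/s1 L1-HIT; vc=[3]
#10 0x39→b7/s1 L1-HIT; vc=[3]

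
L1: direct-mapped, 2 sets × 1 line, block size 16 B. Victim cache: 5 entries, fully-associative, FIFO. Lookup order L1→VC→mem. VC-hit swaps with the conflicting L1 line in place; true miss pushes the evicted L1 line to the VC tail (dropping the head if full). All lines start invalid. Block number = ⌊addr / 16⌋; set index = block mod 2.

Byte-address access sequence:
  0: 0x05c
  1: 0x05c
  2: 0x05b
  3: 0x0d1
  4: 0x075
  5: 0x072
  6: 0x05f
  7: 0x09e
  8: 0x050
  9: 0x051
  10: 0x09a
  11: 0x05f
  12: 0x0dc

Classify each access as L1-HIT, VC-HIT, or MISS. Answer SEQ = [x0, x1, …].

SEQ = [MISS, L1-HIT, L1-HIT, MISS, MISS, L1-HIT, VC-HIT, MISS, VC-HIT, L1-HIT, VC-HIT, VC-HIT, VC-HIT]

#0 0x5c→b5/s1 MISS; vc=[]
#1 0x5c→b5/s1 L1-HIT; vc=[]
#2 0x5b→b5/s1 L1-HIT; vc=[]
#3 0xd1→b13/s1 MISS; vc=[5]
#4 0x75→b7/s1 MISS; vc=[5,13]
#5 0x72→b7/s1 L1-HIT; vc=[5,13]
#6 0x5f→b5/s1 VC-HIT; vc=[7,13]
#7 0x9e→b9/s1 MISS; vc=[7,13,5]
#8 0x50→b5/s1 VC-HIT; vc=[7,13,9]
#9 0x51→b5/s1 L1-HIT; vc=[7,13,9]
#10 0x9a→b9/s1 VC-HIT; vc=[7,13,5]
#11 0x5f→b5/s1 VC-HIT; vc=[7,13,9]
#12 0xdc→b13/s1 VC-HIT; vc=[7,5,9]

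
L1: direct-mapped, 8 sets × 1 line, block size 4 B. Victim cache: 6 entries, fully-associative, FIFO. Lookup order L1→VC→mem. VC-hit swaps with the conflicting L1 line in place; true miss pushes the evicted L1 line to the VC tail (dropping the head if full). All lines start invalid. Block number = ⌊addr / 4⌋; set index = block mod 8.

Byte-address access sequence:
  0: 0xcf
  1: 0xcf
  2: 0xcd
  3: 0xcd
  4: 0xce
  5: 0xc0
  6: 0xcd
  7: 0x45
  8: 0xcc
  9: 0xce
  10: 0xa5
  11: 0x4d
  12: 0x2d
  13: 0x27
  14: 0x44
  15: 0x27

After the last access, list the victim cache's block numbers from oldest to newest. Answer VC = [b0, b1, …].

VC = [17, 51, 19, 41]

#0 0xcf→b51/s3 MISS; vc=[]
#1 0xcf→b51/s3 L1-HIT; vc=[]
#2 0xcd→b51/s3 L1-HIT; vc=[]
#3 0xcd→b51/s3 L1-HIT; vc=[]
#4 0xce→b51/s3 L1-HIT; vc=[]
#5 0xc0→b48/s0 MISS; vc=[]
#6 0xcd→b51/s3 L1-HIT; vc=[]
#7 0x45→b17/s1 MISS; vc=[]
#8 0xcc→b51/s3 L1-HIT; vc=[]
#9 0xce→b51/s3 L1-HIT; vc=[]
#10 0xa5→b41/s1 MISS; vc=[17]
#11 0x4d→b19/s3 MISS; vc=[17,51]
#12 0x2d→b11/s3 MISS; vc=[17,51,19]
#13 0x27→b9/s1 MISS; vc=[17,51,19,41]
#14 0x44→b17/s1 VC-HIT; vc=[9,51,19,41]
#15 0x27→b9/s1 VC-HIT; vc=[17,51,19,41]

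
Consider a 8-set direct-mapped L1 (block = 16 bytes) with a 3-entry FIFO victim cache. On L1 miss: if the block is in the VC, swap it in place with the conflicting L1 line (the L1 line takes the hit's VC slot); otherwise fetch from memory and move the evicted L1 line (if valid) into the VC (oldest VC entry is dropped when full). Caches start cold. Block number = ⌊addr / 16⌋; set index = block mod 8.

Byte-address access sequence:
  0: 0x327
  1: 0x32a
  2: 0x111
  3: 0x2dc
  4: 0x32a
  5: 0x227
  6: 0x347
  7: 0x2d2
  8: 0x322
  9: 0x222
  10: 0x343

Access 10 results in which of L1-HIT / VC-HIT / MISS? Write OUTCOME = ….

OUTCOME = L1-HIT

0: 0x327 (blk 50, set 2) → MISS  vc=[]
1: 0x32a (blk 50, set 2) → L1-HIT  vc=[]
2: 0x111 (blk 17, set 1) → MISS  vc=[]
3: 0x2dc (blk 45, set 5) → MISS  vc=[]
4: 0x32a (blk 50, set 2) → L1-HIT  vc=[]
5: 0x227 (blk 34, set 2) → MISS  vc=[50]
6: 0x347 (blk 52, set 4) → MISS  vc=[50]
7: 0x2d2 (blk 45, set 5) → L1-HIT  vc=[50]
8: 0x322 (blk 50, set 2) → VC-HIT  vc=[34]
9: 0x222 (blk 34, set 2) → VC-HIT  vc=[50]
10: 0x343 (blk 52, set 4) → L1-HIT  vc=[50]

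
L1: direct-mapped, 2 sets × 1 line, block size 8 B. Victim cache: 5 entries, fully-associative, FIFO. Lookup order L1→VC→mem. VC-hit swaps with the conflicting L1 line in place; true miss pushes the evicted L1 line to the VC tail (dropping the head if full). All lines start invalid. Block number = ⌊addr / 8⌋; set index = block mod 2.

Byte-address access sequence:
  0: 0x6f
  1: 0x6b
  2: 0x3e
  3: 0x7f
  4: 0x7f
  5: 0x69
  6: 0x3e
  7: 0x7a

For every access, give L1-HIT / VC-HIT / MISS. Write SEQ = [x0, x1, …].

SEQ = [MISS, L1-HIT, MISS, MISS, L1-HIT, VC-HIT, VC-HIT, VC-HIT]

0: 0x6f (blk 13, set 1) → MISS  vc=[]
1: 0x6b (blk 13, set 1) → L1-HIT  vc=[]
2: 0x3e (blk 7, set 1) → MISS  vc=[13]
3: 0x7f (blk 15, set 1) → MISS  vc=[13, 7]
4: 0x7f (blk 15, set 1) → L1-HIT  vc=[13, 7]
5: 0x69 (blk 13, set 1) → VC-HIT  vc=[15, 7]
6: 0x3e (blk 7, set 1) → VC-HIT  vc=[15, 13]
7: 0x7a (blk 15, set 1) → VC-HIT  vc=[7, 13]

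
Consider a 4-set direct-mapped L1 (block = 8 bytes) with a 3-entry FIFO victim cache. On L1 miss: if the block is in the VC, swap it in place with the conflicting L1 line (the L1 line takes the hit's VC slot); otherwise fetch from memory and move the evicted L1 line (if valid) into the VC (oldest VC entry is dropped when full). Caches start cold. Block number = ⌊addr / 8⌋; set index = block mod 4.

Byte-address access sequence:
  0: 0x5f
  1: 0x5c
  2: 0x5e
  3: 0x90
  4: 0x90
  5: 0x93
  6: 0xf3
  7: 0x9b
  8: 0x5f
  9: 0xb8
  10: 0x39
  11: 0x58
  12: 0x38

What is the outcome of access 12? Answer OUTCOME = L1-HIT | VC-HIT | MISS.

OUTCOME = VC-HIT

  [0] addr=0x5f blk=11 s=3: MISS | VC []
  [1] addr=0x5c blk=11 s=3: L1-HIT | VC []
  [2] addr=0x5e blk=11 s=3: L1-HIT | VC []
  [3] addr=0x90 blk=18 s=2: MISS | VC []
  [4] addr=0x90 blk=18 s=2: L1-HIT | VC []
  [5] addr=0x93 blk=18 s=2: L1-HIT | VC []
  [6] addr=0xf3 blk=30 s=2: MISS | VC [18]
  [7] addr=0x9b blk=19 s=3: MISS | VC [18, 11]
  [8] addr=0x5f blk=11 s=3: VC-HIT | VC [18, 19]
  [9] addr=0xb8 blk=23 s=3: MISS | VC [18, 19, 11]
  [10] addr=0x39 blk=7 s=3: MISS | VC [19, 11, 23]
  [11] addr=0x58 blk=11 s=3: VC-HIT | VC [19, 7, 23]
  [12] addr=0x38 blk=7 s=3: VC-HIT | VC [19, 11, 23]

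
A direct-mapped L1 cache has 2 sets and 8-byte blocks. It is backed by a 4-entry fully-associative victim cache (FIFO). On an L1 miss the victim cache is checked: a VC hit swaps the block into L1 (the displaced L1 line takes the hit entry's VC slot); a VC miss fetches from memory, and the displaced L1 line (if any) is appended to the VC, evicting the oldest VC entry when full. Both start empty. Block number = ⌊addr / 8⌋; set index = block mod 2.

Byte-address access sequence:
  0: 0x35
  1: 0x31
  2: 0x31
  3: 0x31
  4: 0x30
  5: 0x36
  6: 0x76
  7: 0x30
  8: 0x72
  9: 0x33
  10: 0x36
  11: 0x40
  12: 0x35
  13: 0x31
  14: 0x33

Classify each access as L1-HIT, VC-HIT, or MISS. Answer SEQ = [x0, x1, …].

#0 0x35→b6/s0 MISS; vc=[]
#1 0x31→b6/s0 L1-HIT; vc=[]
#2 0x31→b6/s0 L1-HIT; vc=[]
#3 0x31→b6/s0 L1-HIT; vc=[]
#4 0x30→b6/s0 L1-HIT; vc=[]
#5 0x36→b6/s0 L1-HIT; vc=[]
#6 0x76→b14/s0 MISS; vc=[6]
#7 0x30→b6/s0 VC-HIT; vc=[14]
#8 0x72→b14/s0 VC-HIT; vc=[6]
#9 0x33→b6/s0 VC-HIT; vc=[14]
#10 0x36→b6/s0 L1-HIT; vc=[14]
#11 0x40→b8/s0 MISS; vc=[14,6]
#12 0x35→b6/s0 VC-HIT; vc=[14,8]
#13 0x31→b6/s0 L1-HIT; vc=[14,8]
#14 0x33→b6/s0 L1-HIT; vc=[14,8]

SEQ = [MISS, L1-HIT, L1-HIT, L1-HIT, L1-HIT, L1-HIT, MISS, VC-HIT, VC-HIT, VC-HIT, L1-HIT, MISS, VC-HIT, L1-HIT, L1-HIT]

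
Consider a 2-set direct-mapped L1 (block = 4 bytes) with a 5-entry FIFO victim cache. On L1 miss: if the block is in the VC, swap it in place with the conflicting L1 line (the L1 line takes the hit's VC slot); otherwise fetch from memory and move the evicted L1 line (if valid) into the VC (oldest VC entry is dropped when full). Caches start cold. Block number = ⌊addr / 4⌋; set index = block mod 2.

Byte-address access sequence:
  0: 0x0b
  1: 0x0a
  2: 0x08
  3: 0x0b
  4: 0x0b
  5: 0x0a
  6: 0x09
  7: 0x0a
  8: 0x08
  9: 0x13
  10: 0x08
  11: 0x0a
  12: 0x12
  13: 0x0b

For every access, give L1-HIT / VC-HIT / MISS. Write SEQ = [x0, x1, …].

SEQ = [MISS, L1-HIT, L1-HIT, L1-HIT, L1-HIT, L1-HIT, L1-HIT, L1-HIT, L1-HIT, MISS, VC-HIT, L1-HIT, VC-HIT, VC-HIT]

  [0] addr=0xb blk=2 s=0: MISS | VC []
  [1] addr=0xa blk=2 s=0: L1-HIT | VC []
  [2] addr=0x8 blk=2 s=0: L1-HIT | VC []
  [3] addr=0xb blk=2 s=0: L1-HIT | VC []
  [4] addr=0xb blk=2 s=0: L1-HIT | VC []
  [5] addr=0xa blk=2 s=0: L1-HIT | VC []
  [6] addr=0x9 blk=2 s=0: L1-HIT | VC []
  [7] addr=0xa blk=2 s=0: L1-HIT | VC []
  [8] addr=0x8 blk=2 s=0: L1-HIT | VC []
  [9] addr=0x13 blk=4 s=0: MISS | VC [2]
  [10] addr=0x8 blk=2 s=0: VC-HIT | VC [4]
  [11] addr=0xa blk=2 s=0: L1-HIT | VC [4]
  [12] addr=0x12 blk=4 s=0: VC-HIT | VC [2]
  [13] addr=0xb blk=2 s=0: VC-HIT | VC [4]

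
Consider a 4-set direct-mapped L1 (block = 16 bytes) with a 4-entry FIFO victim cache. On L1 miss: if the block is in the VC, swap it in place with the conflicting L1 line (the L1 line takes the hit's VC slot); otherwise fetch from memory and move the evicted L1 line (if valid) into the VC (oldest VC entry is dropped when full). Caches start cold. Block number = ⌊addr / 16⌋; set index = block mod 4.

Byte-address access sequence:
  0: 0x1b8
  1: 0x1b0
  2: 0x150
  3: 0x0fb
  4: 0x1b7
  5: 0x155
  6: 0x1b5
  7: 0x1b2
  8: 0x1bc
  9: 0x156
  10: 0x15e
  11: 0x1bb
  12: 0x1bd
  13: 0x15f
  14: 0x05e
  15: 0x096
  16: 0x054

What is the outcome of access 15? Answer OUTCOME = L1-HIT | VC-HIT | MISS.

OUTCOME = MISS

#0 0x1b8→b27/s3 MISS; vc=[]
#1 0x1b0→b27/s3 L1-HIT; vc=[]
#2 0x150→b21/s1 MISS; vc=[]
#3 0xfb→b15/s3 MISS; vc=[27]
#4 0x1b7→b27/s3 VC-HIT; vc=[15]
#5 0x155→b21/s1 L1-HIT; vc=[15]
#6 0x1b5→b27/s3 L1-HIT; vc=[15]
#7 0x1b2→b27/s3 L1-HIT; vc=[15]
#8 0x1bc→b27/s3 L1-HIT; vc=[15]
#9 0x156→b21/s1 L1-HIT; vc=[15]
#10 0x15e→b21/s1 L1-HIT; vc=[15]
#11 0x1bb→b27/s3 L1-HIT; vc=[15]
#12 0x1bd→b27/s3 L1-HIT; vc=[15]
#13 0x15f→b21/s1 L1-HIT; vc=[15]
#14 0x5e→b5/s1 MISS; vc=[15,21]
#15 0x96→b9/s1 MISS; vc=[15,21,5]
#16 0x54→b5/s1 VC-HIT; vc=[15,21,9]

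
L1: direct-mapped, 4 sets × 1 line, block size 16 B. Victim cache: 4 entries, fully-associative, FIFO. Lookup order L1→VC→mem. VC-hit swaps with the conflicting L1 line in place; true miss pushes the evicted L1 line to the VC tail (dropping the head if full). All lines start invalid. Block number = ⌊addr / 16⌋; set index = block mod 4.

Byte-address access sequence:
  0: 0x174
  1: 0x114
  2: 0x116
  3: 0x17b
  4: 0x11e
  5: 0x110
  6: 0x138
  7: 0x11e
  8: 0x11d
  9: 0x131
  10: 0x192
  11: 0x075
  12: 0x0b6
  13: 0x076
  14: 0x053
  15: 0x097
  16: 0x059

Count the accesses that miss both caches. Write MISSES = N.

MISSES = 8

  [0] addr=0x174 blk=23 s=3: MISS | VC []
  [1] addr=0x114 blk=17 s=1: MISS | VC []
  [2] addr=0x116 blk=17 s=1: L1-HIT | VC []
  [3] addr=0x17b blk=23 s=3: L1-HIT | VC []
  [4] addr=0x11e blk=17 s=1: L1-HIT | VC []
  [5] addr=0x110 blk=17 s=1: L1-HIT | VC []
  [6] addr=0x138 blk=19 s=3: MISS | VC [23]
  [7] addr=0x11e blk=17 s=1: L1-HIT | VC [23]
  [8] addr=0x11d blk=17 s=1: L1-HIT | VC [23]
  [9] addr=0x131 blk=19 s=3: L1-HIT | VC [23]
  [10] addr=0x192 blk=25 s=1: MISS | VC [23, 17]
  [11] addr=0x75 blk=7 s=3: MISS | VC [23, 17, 19]
  [12] addr=0xb6 blk=11 s=3: MISS | VC [23, 17, 19, 7]
  [13] addr=0x76 blk=7 s=3: VC-HIT | VC [23, 17, 19, 11]
  [14] addr=0x53 blk=5 s=1: MISS | VC [17, 19, 11, 25]
  [15] addr=0x97 blk=9 s=1: MISS | VC [19, 11, 25, 5]
  [16] addr=0x59 blk=5 s=1: VC-HIT | VC [19, 11, 25, 9]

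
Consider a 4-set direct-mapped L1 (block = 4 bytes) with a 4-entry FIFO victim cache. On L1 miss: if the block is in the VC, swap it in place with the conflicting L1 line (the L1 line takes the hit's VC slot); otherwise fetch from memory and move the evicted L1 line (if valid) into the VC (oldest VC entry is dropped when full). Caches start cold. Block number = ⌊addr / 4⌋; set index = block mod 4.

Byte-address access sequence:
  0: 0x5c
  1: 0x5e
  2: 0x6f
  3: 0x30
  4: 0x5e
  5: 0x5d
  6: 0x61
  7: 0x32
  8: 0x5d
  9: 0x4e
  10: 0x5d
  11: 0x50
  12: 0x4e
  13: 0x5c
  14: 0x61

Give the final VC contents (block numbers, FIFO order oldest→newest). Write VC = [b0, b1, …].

#0 0x5c→b23/s3 MISS; vc=[]
#1 0x5e→b23/s3 L1-HIT; vc=[]
#2 0x6f→b27/s3 MISS; vc=[23]
#3 0x30→b12/s0 MISS; vc=[23]
#4 0x5e→b23/s3 VC-HIT; vc=[27]
#5 0x5d→b23/s3 L1-HIT; vc=[27]
#6 0x61→b24/s0 MISS; vc=[27,12]
#7 0x32→b12/s0 VC-HIT; vc=[27,24]
#8 0x5d→b23/s3 L1-HIT; vc=[27,24]
#9 0x4e→b19/s3 MISS; vc=[27,24,23]
#10 0x5d→b23/s3 VC-HIT; vc=[27,24,19]
#11 0x50→b20/s0 MISS; vc=[27,24,19,12]
#12 0x4e→b19/s3 VC-HIT; vc=[27,24,23,12]
#13 0x5c→b23/s3 VC-HIT; vc=[27,24,19,12]
#14 0x61→b24/s0 VC-HIT; vc=[27,20,19,12]

VC = [27, 20, 19, 12]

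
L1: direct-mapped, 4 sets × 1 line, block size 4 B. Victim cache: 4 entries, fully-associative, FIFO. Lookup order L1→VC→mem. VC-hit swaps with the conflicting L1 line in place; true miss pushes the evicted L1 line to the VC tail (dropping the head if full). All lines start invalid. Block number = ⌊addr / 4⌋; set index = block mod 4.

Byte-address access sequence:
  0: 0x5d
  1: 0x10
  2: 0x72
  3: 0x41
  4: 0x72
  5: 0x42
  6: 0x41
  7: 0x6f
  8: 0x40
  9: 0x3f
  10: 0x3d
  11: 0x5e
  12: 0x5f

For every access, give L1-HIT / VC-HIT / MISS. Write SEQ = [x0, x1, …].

  [0] addr=0x5d blk=23 s=3: MISS | VC []
  [1] addr=0x10 blk=4 s=0: MISS | VC []
  [2] addr=0x72 blk=28 s=0: MISS | VC [4]
  [3] addr=0x41 blk=16 s=0: MISS | VC [4, 28]
  [4] addr=0x72 blk=28 s=0: VC-HIT | VC [4, 16]
  [5] addr=0x42 blk=16 s=0: VC-HIT | VC [4, 28]
  [6] addr=0x41 blk=16 s=0: L1-HIT | VC [4, 28]
  [7] addr=0x6f blk=27 s=3: MISS | VC [4, 28, 23]
  [8] addr=0x40 blk=16 s=0: L1-HIT | VC [4, 28, 23]
  [9] addr=0x3f blk=15 s=3: MISS | VC [4, 28, 23, 27]
  [10] addr=0x3d blk=15 s=3: L1-HIT | VC [4, 28, 23, 27]
  [11] addr=0x5e blk=23 s=3: VC-HIT | VC [4, 28, 15, 27]
  [12] addr=0x5f blk=23 s=3: L1-HIT | VC [4, 28, 15, 27]

SEQ = [MISS, MISS, MISS, MISS, VC-HIT, VC-HIT, L1-HIT, MISS, L1-HIT, MISS, L1-HIT, VC-HIT, L1-HIT]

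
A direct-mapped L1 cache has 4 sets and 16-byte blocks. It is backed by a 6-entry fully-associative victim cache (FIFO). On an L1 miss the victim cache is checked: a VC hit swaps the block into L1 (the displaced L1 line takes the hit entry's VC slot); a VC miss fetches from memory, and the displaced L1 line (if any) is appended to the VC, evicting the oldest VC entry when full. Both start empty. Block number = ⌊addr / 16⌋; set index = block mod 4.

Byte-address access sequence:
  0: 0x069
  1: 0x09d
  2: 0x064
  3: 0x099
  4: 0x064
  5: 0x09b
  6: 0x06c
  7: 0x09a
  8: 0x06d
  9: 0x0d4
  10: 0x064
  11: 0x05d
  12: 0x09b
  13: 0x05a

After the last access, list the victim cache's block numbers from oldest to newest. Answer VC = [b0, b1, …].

  [0] addr=0x69 blk=6 s=2: MISS | VC []
  [1] addr=0x9d blk=9 s=1: MISS | VC []
  [2] addr=0x64 blk=6 s=2: L1-HIT | VC []
  [3] addr=0x99 blk=9 s=1: L1-HIT | VC []
  [4] addr=0x64 blk=6 s=2: L1-HIT | VC []
  [5] addr=0x9b blk=9 s=1: L1-HIT | VC []
  [6] addr=0x6c blk=6 s=2: L1-HIT | VC []
  [7] addr=0x9a blk=9 s=1: L1-HIT | VC []
  [8] addr=0x6d blk=6 s=2: L1-HIT | VC []
  [9] addr=0xd4 blk=13 s=1: MISS | VC [9]
  [10] addr=0x64 blk=6 s=2: L1-HIT | VC [9]
  [11] addr=0x5d blk=5 s=1: MISS | VC [9, 13]
  [12] addr=0x9b blk=9 s=1: VC-HIT | VC [5, 13]
  [13] addr=0x5a blk=5 s=1: VC-HIT | VC [9, 13]

VC = [9, 13]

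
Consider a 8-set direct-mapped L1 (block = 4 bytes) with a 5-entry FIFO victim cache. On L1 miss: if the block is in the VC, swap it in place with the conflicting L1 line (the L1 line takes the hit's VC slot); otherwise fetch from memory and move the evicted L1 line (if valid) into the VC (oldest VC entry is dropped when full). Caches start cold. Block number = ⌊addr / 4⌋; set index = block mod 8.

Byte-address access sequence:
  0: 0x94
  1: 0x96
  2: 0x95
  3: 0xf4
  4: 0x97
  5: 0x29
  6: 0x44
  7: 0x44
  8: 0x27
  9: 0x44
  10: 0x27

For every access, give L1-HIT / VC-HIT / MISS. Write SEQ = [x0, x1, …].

  [0] addr=0x94 blk=37 s=5: MISS | VC []
  [1] addr=0x96 blk=37 s=5: L1-HIT | VC []
  [2] addr=0x95 blk=37 s=5: L1-HIT | VC []
  [3] addr=0xf4 blk=61 s=5: MISS | VC [37]
  [4] addr=0x97 blk=37 s=5: VC-HIT | VC [61]
  [5] addr=0x29 blk=10 s=2: MISS | VC [61]
  [6] addr=0x44 blk=17 s=1: MISS | VC [61]
  [7] addr=0x44 blk=17 s=1: L1-HIT | VC [61]
  [8] addr=0x27 blk=9 s=1: MISS | VC [61, 17]
  [9] addr=0x44 blk=17 s=1: VC-HIT | VC [61, 9]
  [10] addr=0x27 blk=9 s=1: VC-HIT | VC [61, 17]

SEQ = [MISS, L1-HIT, L1-HIT, MISS, VC-HIT, MISS, MISS, L1-HIT, MISS, VC-HIT, VC-HIT]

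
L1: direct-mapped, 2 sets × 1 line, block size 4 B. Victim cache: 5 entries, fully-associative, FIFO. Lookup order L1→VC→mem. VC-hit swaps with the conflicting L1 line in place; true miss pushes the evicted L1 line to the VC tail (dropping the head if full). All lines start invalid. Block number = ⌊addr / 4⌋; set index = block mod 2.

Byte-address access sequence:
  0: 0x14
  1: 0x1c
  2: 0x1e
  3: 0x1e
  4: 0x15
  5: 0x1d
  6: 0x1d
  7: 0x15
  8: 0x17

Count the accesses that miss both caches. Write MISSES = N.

#0 0x14→b5/s1 MISS; vc=[]
#1 0x1c→b7/s1 MISS; vc=[5]
#2 0x1e→b7/s1 L1-HIT; vc=[5]
#3 0x1e→b7/s1 L1-HIT; vc=[5]
#4 0x15→b5/s1 VC-HIT; vc=[7]
#5 0x1d→b7/s1 VC-HIT; vc=[5]
#6 0x1d→b7/s1 L1-HIT; vc=[5]
#7 0x15→b5/s1 VC-HIT; vc=[7]
#8 0x17→b5/s1 L1-HIT; vc=[7]

MISSES = 2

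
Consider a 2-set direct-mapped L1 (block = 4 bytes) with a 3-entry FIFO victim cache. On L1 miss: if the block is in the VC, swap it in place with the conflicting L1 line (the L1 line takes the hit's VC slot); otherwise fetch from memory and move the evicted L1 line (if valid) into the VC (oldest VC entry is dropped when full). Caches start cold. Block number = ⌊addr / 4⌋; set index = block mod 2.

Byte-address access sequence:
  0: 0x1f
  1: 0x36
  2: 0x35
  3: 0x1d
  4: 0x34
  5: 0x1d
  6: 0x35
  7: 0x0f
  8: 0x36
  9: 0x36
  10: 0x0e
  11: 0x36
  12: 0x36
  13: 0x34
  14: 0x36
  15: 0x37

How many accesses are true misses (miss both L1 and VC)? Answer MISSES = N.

MISSES = 3

#0 0x1f→b7/s1 MISS; vc=[]
#1 0x36→b13/s1 MISS; vc=[7]
#2 0x35→b13/s1 L1-HIT; vc=[7]
#3 0x1d→b7/s1 VC-HIT; vc=[13]
#4 0x34→b13/s1 VC-HIT; vc=[7]
#5 0x1d→b7/s1 VC-HIT; vc=[13]
#6 0x35→b13/s1 VC-HIT; vc=[7]
#7 0xf→b3/s1 MISS; vc=[7,13]
#8 0x36→b13/s1 VC-HIT; vc=[7,3]
#9 0x36→b13/s1 L1-HIT; vc=[7,3]
#10 0xe→b3/s1 VC-HIT; vc=[7,13]
#11 0x36→b13/s1 VC-HIT; vc=[7,3]
#12 0x36→b13/s1 L1-HIT; vc=[7,3]
#13 0x34→b13/s1 L1-HIT; vc=[7,3]
#14 0x36→b13/s1 L1-HIT; vc=[7,3]
#15 0x37→b13/s1 L1-HIT; vc=[7,3]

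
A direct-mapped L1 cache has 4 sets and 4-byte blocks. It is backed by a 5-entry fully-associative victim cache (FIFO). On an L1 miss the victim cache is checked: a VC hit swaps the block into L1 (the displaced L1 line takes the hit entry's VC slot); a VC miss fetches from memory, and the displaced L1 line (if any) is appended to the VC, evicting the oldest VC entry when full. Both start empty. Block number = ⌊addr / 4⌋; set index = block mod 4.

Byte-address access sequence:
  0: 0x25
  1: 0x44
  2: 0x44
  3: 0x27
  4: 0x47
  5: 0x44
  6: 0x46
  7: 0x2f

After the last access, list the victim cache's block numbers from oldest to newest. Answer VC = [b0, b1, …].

0: 0x25 (blk 9, set 1) → MISS  vc=[]
1: 0x44 (blk 17, set 1) → MISS  vc=[9]
2: 0x44 (blk 17, set 1) → L1-HIT  vc=[9]
3: 0x27 (blk 9, set 1) → VC-HIT  vc=[17]
4: 0x47 (blk 17, set 1) → VC-HIT  vc=[9]
5: 0x44 (blk 17, set 1) → L1-HIT  vc=[9]
6: 0x46 (blk 17, set 1) → L1-HIT  vc=[9]
7: 0x2f (blk 11, set 3) → MISS  vc=[9]

VC = [9]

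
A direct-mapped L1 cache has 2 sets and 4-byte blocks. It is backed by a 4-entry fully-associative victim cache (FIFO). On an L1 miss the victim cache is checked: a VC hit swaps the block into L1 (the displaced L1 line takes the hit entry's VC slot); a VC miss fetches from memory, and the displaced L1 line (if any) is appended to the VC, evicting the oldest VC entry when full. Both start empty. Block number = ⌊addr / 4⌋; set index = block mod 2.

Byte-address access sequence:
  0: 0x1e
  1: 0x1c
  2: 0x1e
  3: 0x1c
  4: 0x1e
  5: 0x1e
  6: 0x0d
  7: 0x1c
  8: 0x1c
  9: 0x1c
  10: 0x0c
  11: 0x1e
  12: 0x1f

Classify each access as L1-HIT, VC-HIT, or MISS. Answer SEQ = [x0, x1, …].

SEQ = [MISS, L1-HIT, L1-HIT, L1-HIT, L1-HIT, L1-HIT, MISS, VC-HIT, L1-HIT, L1-HIT, VC-HIT, VC-HIT, L1-HIT]

0: 0x1e (blk 7, set 1) → MISS  vc=[]
1: 0x1c (blk 7, set 1) → L1-HIT  vc=[]
2: 0x1e (blk 7, set 1) → L1-HIT  vc=[]
3: 0x1c (blk 7, set 1) → L1-HIT  vc=[]
4: 0x1e (blk 7, set 1) → L1-HIT  vc=[]
5: 0x1e (blk 7, set 1) → L1-HIT  vc=[]
6: 0xd (blk 3, set 1) → MISS  vc=[7]
7: 0x1c (blk 7, set 1) → VC-HIT  vc=[3]
8: 0x1c (blk 7, set 1) → L1-HIT  vc=[3]
9: 0x1c (blk 7, set 1) → L1-HIT  vc=[3]
10: 0xc (blk 3, set 1) → VC-HIT  vc=[7]
11: 0x1e (blk 7, set 1) → VC-HIT  vc=[3]
12: 0x1f (blk 7, set 1) → L1-HIT  vc=[3]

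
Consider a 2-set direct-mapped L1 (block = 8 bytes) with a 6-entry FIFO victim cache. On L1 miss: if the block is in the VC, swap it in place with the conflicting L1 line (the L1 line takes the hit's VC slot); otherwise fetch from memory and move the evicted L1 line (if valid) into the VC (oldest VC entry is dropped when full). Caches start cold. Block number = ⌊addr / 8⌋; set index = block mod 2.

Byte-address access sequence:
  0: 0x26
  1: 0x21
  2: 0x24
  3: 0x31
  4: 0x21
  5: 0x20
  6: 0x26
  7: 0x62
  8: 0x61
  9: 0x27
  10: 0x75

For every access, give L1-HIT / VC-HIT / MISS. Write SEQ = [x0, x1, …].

SEQ = [MISS, L1-HIT, L1-HIT, MISS, VC-HIT, L1-HIT, L1-HIT, MISS, L1-HIT, VC-HIT, MISS]

0: 0x26 (blk 4, set 0) → MISS  vc=[]
1: 0x21 (blk 4, set 0) → L1-HIT  vc=[]
2: 0x24 (blk 4, set 0) → L1-HIT  vc=[]
3: 0x31 (blk 6, set 0) → MISS  vc=[4]
4: 0x21 (blk 4, set 0) → VC-HIT  vc=[6]
5: 0x20 (blk 4, set 0) → L1-HIT  vc=[6]
6: 0x26 (blk 4, set 0) → L1-HIT  vc=[6]
7: 0x62 (blk 12, set 0) → MISS  vc=[6, 4]
8: 0x61 (blk 12, set 0) → L1-HIT  vc=[6, 4]
9: 0x27 (blk 4, set 0) → VC-HIT  vc=[6, 12]
10: 0x75 (blk 14, set 0) → MISS  vc=[6, 12, 4]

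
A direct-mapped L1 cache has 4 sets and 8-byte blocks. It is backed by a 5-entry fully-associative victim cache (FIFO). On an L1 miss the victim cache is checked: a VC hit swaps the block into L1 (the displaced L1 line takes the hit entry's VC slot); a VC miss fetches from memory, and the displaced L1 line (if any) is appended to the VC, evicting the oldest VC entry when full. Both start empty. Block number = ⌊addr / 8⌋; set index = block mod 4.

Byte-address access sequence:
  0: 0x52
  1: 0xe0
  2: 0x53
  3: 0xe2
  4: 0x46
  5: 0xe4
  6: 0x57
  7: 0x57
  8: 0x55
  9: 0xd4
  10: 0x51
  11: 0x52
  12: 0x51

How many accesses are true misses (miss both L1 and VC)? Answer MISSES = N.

0: 0x52 (blk 10, set 2) → MISS  vc=[]
1: 0xe0 (blk 28, set 0) → MISS  vc=[]
2: 0x53 (blk 10, set 2) → L1-HIT  vc=[]
3: 0xe2 (blk 28, set 0) → L1-HIT  vc=[]
4: 0x46 (blk 8, set 0) → MISS  vc=[28]
5: 0xe4 (blk 28, set 0) → VC-HIT  vc=[8]
6: 0x57 (blk 10, set 2) → L1-HIT  vc=[8]
7: 0x57 (blk 10, set 2) → L1-HIT  vc=[8]
8: 0x55 (blk 10, set 2) → L1-HIT  vc=[8]
9: 0xd4 (blk 26, set 2) → MISS  vc=[8, 10]
10: 0x51 (blk 10, set 2) → VC-HIT  vc=[8, 26]
11: 0x52 (blk 10, set 2) → L1-HIT  vc=[8, 26]
12: 0x51 (blk 10, set 2) → L1-HIT  vc=[8, 26]

MISSES = 4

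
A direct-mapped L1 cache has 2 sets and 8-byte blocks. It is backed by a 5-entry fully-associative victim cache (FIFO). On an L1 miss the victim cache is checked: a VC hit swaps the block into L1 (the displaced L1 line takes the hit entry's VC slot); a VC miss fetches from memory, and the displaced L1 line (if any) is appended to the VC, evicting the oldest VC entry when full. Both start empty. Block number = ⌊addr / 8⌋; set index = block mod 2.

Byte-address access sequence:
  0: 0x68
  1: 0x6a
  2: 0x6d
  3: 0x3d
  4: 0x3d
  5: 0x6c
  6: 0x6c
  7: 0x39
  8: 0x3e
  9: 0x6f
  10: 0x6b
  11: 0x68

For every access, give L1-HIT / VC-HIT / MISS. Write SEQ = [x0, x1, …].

  [0] addr=0x68 blk=13 s=1: MISS | VC []
  [1] addr=0x6a blk=13 s=1: L1-HIT | VC []
  [2] addr=0x6d blk=13 s=1: L1-HIT | VC []
  [3] addr=0x3d blk=7 s=1: MISS | VC [13]
  [4] addr=0x3d blk=7 s=1: L1-HIT | VC [13]
  [5] addr=0x6c blk=13 s=1: VC-HIT | VC [7]
  [6] addr=0x6c blk=13 s=1: L1-HIT | VC [7]
  [7] addr=0x39 blk=7 s=1: VC-HIT | VC [13]
  [8] addr=0x3e blk=7 s=1: L1-HIT | VC [13]
  [9] addr=0x6f blk=13 s=1: VC-HIT | VC [7]
  [10] addr=0x6b blk=13 s=1: L1-HIT | VC [7]
  [11] addr=0x68 blk=13 s=1: L1-HIT | VC [7]

SEQ = [MISS, L1-HIT, L1-HIT, MISS, L1-HIT, VC-HIT, L1-HIT, VC-HIT, L1-HIT, VC-HIT, L1-HIT, L1-HIT]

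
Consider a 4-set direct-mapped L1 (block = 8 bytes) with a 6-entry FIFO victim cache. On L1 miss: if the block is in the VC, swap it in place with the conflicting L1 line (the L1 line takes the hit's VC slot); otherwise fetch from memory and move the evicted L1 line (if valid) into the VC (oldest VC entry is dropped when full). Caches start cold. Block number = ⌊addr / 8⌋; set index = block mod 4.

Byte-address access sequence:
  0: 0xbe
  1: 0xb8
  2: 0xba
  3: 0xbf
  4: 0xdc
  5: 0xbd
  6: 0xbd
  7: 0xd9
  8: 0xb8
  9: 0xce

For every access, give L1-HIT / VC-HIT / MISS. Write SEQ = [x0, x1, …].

SEQ = [MISS, L1-HIT, L1-HIT, L1-HIT, MISS, VC-HIT, L1-HIT, VC-HIT, VC-HIT, MISS]

0: 0xbe (blk 23, set 3) → MISS  vc=[]
1: 0xb8 (blk 23, set 3) → L1-HIT  vc=[]
2: 0xba (blk 23, set 3) → L1-HIT  vc=[]
3: 0xbf (blk 23, set 3) → L1-HIT  vc=[]
4: 0xdc (blk 27, set 3) → MISS  vc=[23]
5: 0xbd (blk 23, set 3) → VC-HIT  vc=[27]
6: 0xbd (blk 23, set 3) → L1-HIT  vc=[27]
7: 0xd9 (blk 27, set 3) → VC-HIT  vc=[23]
8: 0xb8 (blk 23, set 3) → VC-HIT  vc=[27]
9: 0xce (blk 25, set 1) → MISS  vc=[27]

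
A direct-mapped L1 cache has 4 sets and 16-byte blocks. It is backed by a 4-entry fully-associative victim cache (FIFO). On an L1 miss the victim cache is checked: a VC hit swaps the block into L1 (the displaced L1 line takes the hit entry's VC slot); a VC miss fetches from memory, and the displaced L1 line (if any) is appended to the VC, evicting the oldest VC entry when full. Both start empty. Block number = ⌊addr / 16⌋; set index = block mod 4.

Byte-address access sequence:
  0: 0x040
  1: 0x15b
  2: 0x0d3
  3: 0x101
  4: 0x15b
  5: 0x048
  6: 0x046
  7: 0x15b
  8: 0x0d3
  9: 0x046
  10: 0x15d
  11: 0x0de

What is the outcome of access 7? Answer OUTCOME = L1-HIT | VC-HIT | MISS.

OUTCOME = L1-HIT

  [0] addr=0x40 blk=4 s=0: MISS | VC []
  [1] addr=0x15b blk=21 s=1: MISS | VC []
  [2] addr=0xd3 blk=13 s=1: MISS | VC [21]
  [3] addr=0x101 blk=16 s=0: MISS | VC [21, 4]
  [4] addr=0x15b blk=21 s=1: VC-HIT | VC [13, 4]
  [5] addr=0x48 blk=4 s=0: VC-HIT | VC [13, 16]
  [6] addr=0x46 blk=4 s=0: L1-HIT | VC [13, 16]
  [7] addr=0x15b blk=21 s=1: L1-HIT | VC [13, 16]
  [8] addr=0xd3 blk=13 s=1: VC-HIT | VC [21, 16]
  [9] addr=0x46 blk=4 s=0: L1-HIT | VC [21, 16]
  [10] addr=0x15d blk=21 s=1: VC-HIT | VC [13, 16]
  [11] addr=0xde blk=13 s=1: VC-HIT | VC [21, 16]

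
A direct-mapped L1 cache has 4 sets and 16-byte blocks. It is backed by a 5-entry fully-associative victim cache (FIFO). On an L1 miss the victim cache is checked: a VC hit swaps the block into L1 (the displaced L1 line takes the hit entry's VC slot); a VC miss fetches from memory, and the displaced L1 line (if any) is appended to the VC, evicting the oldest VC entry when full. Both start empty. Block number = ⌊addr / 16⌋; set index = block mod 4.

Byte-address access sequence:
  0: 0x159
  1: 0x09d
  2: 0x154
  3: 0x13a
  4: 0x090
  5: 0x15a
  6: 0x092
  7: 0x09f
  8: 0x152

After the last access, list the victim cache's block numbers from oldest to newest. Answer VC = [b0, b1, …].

0: 0x159 (blk 21, set 1) → MISS  vc=[]
1: 0x9d (blk 9, set 1) → MISS  vc=[21]
2: 0x154 (blk 21, set 1) → VC-HIT  vc=[9]
3: 0x13a (blk 19, set 3) → MISS  vc=[9]
4: 0x90 (blk 9, set 1) → VC-HIT  vc=[21]
5: 0x15a (blk 21, set 1) → VC-HIT  vc=[9]
6: 0x92 (blk 9, set 1) → VC-HIT  vc=[21]
7: 0x9f (blk 9, set 1) → L1-HIT  vc=[21]
8: 0x152 (blk 21, set 1) → VC-HIT  vc=[9]

VC = [9]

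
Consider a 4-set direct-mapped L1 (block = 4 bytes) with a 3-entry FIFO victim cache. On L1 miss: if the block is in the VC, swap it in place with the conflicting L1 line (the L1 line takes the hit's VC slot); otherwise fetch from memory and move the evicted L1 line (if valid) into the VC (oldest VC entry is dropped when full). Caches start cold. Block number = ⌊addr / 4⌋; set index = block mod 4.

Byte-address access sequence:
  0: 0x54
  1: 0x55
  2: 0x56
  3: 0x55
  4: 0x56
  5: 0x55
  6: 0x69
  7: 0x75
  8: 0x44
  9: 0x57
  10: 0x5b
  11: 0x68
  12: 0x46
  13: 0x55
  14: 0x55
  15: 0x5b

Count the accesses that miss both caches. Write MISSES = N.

#0 0x54→b21/s1 MISS; vc=[]
#1 0x55→b21/s1 L1-HIT; vc=[]
#2 0x56→b21/s1 L1-HIT; vc=[]
#3 0x55→b21/s1 L1-HIT; vc=[]
#4 0x56→b21/s1 L1-HIT; vc=[]
#5 0x55→b21/s1 L1-HIT; vc=[]
#6 0x69→b26/s2 MISS; vc=[]
#7 0x75→b29/s1 MISS; vc=[21]
#8 0x44→b17/s1 MISS; vc=[21,29]
#9 0x57→b21/s1 VC-HIT; vc=[17,29]
#10 0x5b→b22/s2 MISS; vc=[17,29,26]
#11 0x68→b26/s2 VC-HIT; vc=[17,29,22]
#12 0x46→b17/s1 VC-HIT; vc=[21,29,22]
#13 0x55→b21/s1 VC-HIT; vc=[17,29,22]
#14 0x55→b21/s1 L1-HIT; vc=[17,29,22]
#15 0x5b→b22/s2 VC-HIT; vc=[17,29,26]

MISSES = 5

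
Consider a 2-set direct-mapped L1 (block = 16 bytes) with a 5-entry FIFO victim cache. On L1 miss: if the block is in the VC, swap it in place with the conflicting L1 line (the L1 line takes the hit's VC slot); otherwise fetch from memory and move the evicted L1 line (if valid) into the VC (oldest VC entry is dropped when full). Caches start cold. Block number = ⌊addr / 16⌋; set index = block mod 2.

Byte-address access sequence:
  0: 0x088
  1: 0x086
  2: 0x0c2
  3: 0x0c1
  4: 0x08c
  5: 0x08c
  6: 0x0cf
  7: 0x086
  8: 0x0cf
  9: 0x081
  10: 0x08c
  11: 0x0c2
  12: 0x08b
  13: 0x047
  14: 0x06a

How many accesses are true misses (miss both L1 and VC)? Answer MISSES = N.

MISSES = 4

#0 0x88→b8/s0 MISS; vc=[]
#1 0x86→b8/s0 L1-HIT; vc=[]
#2 0xc2→b12/s0 MISS; vc=[8]
#3 0xc1→b12/s0 L1-HIT; vc=[8]
#4 0x8c→b8/s0 VC-HIT; vc=[12]
#5 0x8c→b8/s0 L1-HIT; vc=[12]
#6 0xcf→b12/s0 VC-HIT; vc=[8]
#7 0x86→b8/s0 VC-HIT; vc=[12]
#8 0xcf→b12/s0 VC-HIT; vc=[8]
#9 0x81→b8/s0 VC-HIT; vc=[12]
#10 0x8c→b8/s0 L1-HIT; vc=[12]
#11 0xc2→b12/s0 VC-HIT; vc=[8]
#12 0x8b→b8/s0 VC-HIT; vc=[12]
#13 0x47→b4/s0 MISS; vc=[12,8]
#14 0x6a→b6/s0 MISS; vc=[12,8,4]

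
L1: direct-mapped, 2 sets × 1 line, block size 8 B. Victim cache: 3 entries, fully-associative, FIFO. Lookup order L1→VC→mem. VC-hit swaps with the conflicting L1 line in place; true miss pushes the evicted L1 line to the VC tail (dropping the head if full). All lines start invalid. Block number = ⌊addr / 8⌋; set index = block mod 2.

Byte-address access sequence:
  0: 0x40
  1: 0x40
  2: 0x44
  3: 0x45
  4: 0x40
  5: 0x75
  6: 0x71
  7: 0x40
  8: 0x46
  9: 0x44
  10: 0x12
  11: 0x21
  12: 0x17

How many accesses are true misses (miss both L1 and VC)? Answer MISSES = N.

#0 0x40→b8/s0 MISS; vc=[]
#1 0x40→b8/s0 L1-HIT; vc=[]
#2 0x44→b8/s0 L1-HIT; vc=[]
#3 0x45→b8/s0 L1-HIT; vc=[]
#4 0x40→b8/s0 L1-HIT; vc=[]
#5 0x75→b14/s0 MISS; vc=[8]
#6 0x71→b14/s0 L1-HIT; vc=[8]
#7 0x40→b8/s0 VC-HIT; vc=[14]
#8 0x46→b8/s0 L1-HIT; vc=[14]
#9 0x44→b8/s0 L1-HIT; vc=[14]
#10 0x12→b2/s0 MISS; vc=[14,8]
#11 0x21→b4/s0 MISS; vc=[14,8,2]
#12 0x17→b2/s0 VC-HIT; vc=[14,8,4]

MISSES = 4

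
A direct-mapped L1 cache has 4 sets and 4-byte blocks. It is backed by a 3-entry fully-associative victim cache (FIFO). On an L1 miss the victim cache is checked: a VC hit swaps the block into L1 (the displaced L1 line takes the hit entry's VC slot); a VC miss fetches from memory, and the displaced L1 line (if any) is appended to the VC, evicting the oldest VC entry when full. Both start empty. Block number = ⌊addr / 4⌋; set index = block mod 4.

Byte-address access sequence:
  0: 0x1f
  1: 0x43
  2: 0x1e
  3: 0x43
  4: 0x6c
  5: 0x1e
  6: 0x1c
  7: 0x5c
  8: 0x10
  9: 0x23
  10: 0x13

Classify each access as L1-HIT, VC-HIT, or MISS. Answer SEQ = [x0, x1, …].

SEQ = [MISS, MISS, L1-HIT, L1-HIT, MISS, VC-HIT, L1-HIT, MISS, MISS, MISS, VC-HIT]

#0 0x1f→b7/s3 MISS; vc=[]
#1 0x43→b16/s0 MISS; vc=[]
#2 0x1e→b7/s3 L1-HIT; vc=[]
#3 0x43→b16/s0 L1-HIT; vc=[]
#4 0x6c→b27/s3 MISS; vc=[7]
#5 0x1e→b7/s3 VC-HIT; vc=[27]
#6 0x1c→b7/s3 L1-HIT; vc=[27]
#7 0x5c→b23/s3 MISS; vc=[27,7]
#8 0x10→b4/s0 MISS; vc=[27,7,16]
#9 0x23→b8/s0 MISS; vc=[7,16,4]
#10 0x13→b4/s0 VC-HIT; vc=[7,16,8]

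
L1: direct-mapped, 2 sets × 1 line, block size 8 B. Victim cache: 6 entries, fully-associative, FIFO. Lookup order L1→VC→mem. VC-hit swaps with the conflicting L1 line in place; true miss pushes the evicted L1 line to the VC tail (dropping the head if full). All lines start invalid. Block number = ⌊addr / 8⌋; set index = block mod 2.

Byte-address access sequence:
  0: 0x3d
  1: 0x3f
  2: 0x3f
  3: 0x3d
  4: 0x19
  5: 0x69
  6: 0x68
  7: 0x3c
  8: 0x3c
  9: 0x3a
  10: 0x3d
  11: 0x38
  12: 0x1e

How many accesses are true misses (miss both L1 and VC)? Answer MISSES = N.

MISSES = 3

#0 0x3d→b7/s1 MISS; vc=[]
#1 0x3f→b7/s1 L1-HIT; vc=[]
#2 0x3f→b7/s1 L1-HIT; vc=[]
#3 0x3d→b7/s1 L1-HIT; vc=[]
#4 0x19→b3/s1 MISS; vc=[7]
#5 0x69→b13/s1 MISS; vc=[7,3]
#6 0x68→b13/s1 L1-HIT; vc=[7,3]
#7 0x3c→b7/s1 VC-HIT; vc=[13,3]
#8 0x3c→b7/s1 L1-HIT; vc=[13,3]
#9 0x3a→b7/s1 L1-HIT; vc=[13,3]
#10 0x3d→b7/s1 L1-HIT; vc=[13,3]
#11 0x38→b7/s1 L1-HIT; vc=[13,3]
#12 0x1e→b3/s1 VC-HIT; vc=[13,7]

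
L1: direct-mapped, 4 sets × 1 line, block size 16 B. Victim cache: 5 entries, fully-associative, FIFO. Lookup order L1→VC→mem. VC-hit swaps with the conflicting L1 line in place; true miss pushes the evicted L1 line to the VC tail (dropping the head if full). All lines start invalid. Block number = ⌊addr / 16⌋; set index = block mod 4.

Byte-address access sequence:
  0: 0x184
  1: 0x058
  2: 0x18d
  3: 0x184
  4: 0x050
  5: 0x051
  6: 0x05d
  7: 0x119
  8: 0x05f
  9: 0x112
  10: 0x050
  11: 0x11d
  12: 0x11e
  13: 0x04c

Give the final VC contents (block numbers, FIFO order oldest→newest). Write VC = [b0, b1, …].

0: 0x184 (blk 24, set 0) → MISS  vc=[]
1: 0x58 (blk 5, set 1) → MISS  vc=[]
2: 0x18d (blk 24, set 0) → L1-HIT  vc=[]
3: 0x184 (blk 24, set 0) → L1-HIT  vc=[]
4: 0x50 (blk 5, set 1) → L1-HIT  vc=[]
5: 0x51 (blk 5, set 1) → L1-HIT  vc=[]
6: 0x5d (blk 5, set 1) → L1-HIT  vc=[]
7: 0x119 (blk 17, set 1) → MISS  vc=[5]
8: 0x5f (blk 5, set 1) → VC-HIT  vc=[17]
9: 0x112 (blk 17, set 1) → VC-HIT  vc=[5]
10: 0x50 (blk 5, set 1) → VC-HIT  vc=[17]
11: 0x11d (blk 17, set 1) → VC-HIT  vc=[5]
12: 0x11e (blk 17, set 1) → L1-HIT  vc=[5]
13: 0x4c (blk 4, set 0) → MISS  vc=[5, 24]

VC = [5, 24]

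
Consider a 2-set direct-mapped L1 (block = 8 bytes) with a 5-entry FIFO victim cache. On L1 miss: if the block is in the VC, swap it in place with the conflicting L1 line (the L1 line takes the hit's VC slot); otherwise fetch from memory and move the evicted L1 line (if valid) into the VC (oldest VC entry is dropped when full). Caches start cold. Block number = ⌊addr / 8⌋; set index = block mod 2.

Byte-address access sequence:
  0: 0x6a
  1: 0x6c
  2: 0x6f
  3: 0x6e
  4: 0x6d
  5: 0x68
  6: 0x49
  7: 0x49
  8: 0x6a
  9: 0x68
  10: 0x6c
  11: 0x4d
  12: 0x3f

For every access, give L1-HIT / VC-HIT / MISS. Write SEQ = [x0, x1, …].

SEQ = [MISS, L1-HIT, L1-HIT, L1-HIT, L1-HIT, L1-HIT, MISS, L1-HIT, VC-HIT, L1-HIT, L1-HIT, VC-HIT, MISS]

  [0] addr=0x6a blk=13 s=1: MISS | VC []
  [1] addr=0x6c blk=13 s=1: L1-HIT | VC []
  [2] addr=0x6f blk=13 s=1: L1-HIT | VC []
  [3] addr=0x6e blk=13 s=1: L1-HIT | VC []
  [4] addr=0x6d blk=13 s=1: L1-HIT | VC []
  [5] addr=0x68 blk=13 s=1: L1-HIT | VC []
  [6] addr=0x49 blk=9 s=1: MISS | VC [13]
  [7] addr=0x49 blk=9 s=1: L1-HIT | VC [13]
  [8] addr=0x6a blk=13 s=1: VC-HIT | VC [9]
  [9] addr=0x68 blk=13 s=1: L1-HIT | VC [9]
  [10] addr=0x6c blk=13 s=1: L1-HIT | VC [9]
  [11] addr=0x4d blk=9 s=1: VC-HIT | VC [13]
  [12] addr=0x3f blk=7 s=1: MISS | VC [13, 9]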